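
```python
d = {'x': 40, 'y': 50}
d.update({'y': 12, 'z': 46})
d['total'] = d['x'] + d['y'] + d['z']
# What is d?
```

After line 1: d = {'x': 40, 'y': 50}
After line 2 (y overwritten, z added): d = {'x': 40, 'y': 12, 'z': 46}
After line 3 (total = 40 + 12 + 46 = 98): d = {'x': 40, 'y': 12, 'z': 46, 'total': 98}

{'x': 40, 'y': 12, 'z': 46, 'total': 98}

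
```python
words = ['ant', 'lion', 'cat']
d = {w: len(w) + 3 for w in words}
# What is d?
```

{'ant': 6, 'lion': 7, 'cat': 6}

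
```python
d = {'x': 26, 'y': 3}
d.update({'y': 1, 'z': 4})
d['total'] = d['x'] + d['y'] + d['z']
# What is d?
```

After line 1: d = {'x': 26, 'y': 3}
After line 2 (y overwritten, z added): d = {'x': 26, 'y': 1, 'z': 4}
After line 3 (total = 26 + 1 + 4 = 31): d = {'x': 26, 'y': 1, 'z': 4, 'total': 31}

{'x': 26, 'y': 1, 'z': 4, 'total': 31}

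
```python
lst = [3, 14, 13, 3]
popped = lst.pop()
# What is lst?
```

[3, 14, 13]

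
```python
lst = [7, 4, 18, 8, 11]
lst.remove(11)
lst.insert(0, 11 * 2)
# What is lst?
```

After line 1: lst = [7, 4, 18, 8, 11]
After line 2 (remove first 11): lst = [7, 4, 18, 8]
After line 3 (insert 22 at index 0): lst = [22, 7, 4, 18, 8]

[22, 7, 4, 18, 8]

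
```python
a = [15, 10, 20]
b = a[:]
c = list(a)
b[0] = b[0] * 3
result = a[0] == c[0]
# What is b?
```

After line 1: a = [15, 10, 20]
After line 2 (b = a[:], copy): a = [15, 10, 20], b = [15, 10, 20]
After line 3 (c = list(a) is a copy, new object): c = [15, 10, 20]
After line 4 (b[0] = 15 * 3 = 45; only b mutates (copy)): a = [15, 10, 20], b = [45, 10, 20], c = [15, 10, 20]
After line 5 (a[0] = 15, c[0] = 15; result = True)

[45, 10, 20]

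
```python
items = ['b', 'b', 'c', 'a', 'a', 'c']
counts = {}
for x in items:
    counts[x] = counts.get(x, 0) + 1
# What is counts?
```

Initial: counts = {}, items = ['b', 'b', 'c', 'a', 'a', 'c']
See 'b': counts = {'b': 1}
See 'b': counts = {'b': 2}
See 'c': counts = {'b': 2, 'c': 1}
See 'a': counts = {'b': 2, 'c': 1, 'a': 1}
See 'a': counts = {'b': 2, 'c': 1, 'a': 2}
See 'c': counts = {'b': 2, 'c': 2, 'a': 2}

{'b': 2, 'c': 2, 'a': 2}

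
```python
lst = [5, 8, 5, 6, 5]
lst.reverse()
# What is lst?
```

[5, 6, 5, 8, 5]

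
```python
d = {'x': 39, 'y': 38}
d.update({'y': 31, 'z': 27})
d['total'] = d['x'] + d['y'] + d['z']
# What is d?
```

After line 1: d = {'x': 39, 'y': 38}
After line 2 (y overwritten, z added): d = {'x': 39, 'y': 31, 'z': 27}
After line 3 (total = 39 + 31 + 27 = 97): d = {'x': 39, 'y': 31, 'z': 27, 'total': 97}

{'x': 39, 'y': 31, 'z': 27, 'total': 97}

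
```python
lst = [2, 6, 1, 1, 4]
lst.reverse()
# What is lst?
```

[4, 1, 1, 6, 2]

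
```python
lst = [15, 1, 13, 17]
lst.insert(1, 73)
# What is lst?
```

[15, 73, 1, 13, 17]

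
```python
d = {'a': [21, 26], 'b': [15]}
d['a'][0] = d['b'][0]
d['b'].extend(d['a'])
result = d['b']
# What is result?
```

After line 1: d = {'a': [21, 26], 'b': [15]}
After line 2 (a[0] = b[0] = 15): d = {'a': [15, 26], 'b': [15]}
After line 3 (b.extend(a) appends [15, 26]): d = {'a': [15, 26], 'b': [15, 15, 26]}
After line 4: result = d['b'] = [15, 15, 26]

[15, 15, 26]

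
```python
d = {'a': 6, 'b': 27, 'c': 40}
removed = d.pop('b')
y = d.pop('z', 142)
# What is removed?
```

After line 1: d = {'a': 6, 'b': 27, 'c': 40}
After line 2 (pop 'b' returns 27): d = {'a': 6, 'c': 40}, removed = 27
After line 3 (pop 'z' missing, returns default 142): d = {'a': 6, 'c': 40}, y = 142

27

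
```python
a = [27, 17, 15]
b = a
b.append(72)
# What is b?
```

After line 1: a = [27, 17, 15]
After line 2 (b = a is an alias, same object): a = [27, 17, 15], b = [27, 17, 15]
After line 3 (b.append mutates the shared list): a = [27, 17, 15, 72], b = [27, 17, 15, 72]

[27, 17, 15, 72]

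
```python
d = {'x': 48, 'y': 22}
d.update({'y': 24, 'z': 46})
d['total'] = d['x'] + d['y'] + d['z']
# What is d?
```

After line 1: d = {'x': 48, 'y': 22}
After line 2 (y overwritten, z added): d = {'x': 48, 'y': 24, 'z': 46}
After line 3 (total = 48 + 24 + 46 = 118): d = {'x': 48, 'y': 24, 'z': 46, 'total': 118}

{'x': 48, 'y': 24, 'z': 46, 'total': 118}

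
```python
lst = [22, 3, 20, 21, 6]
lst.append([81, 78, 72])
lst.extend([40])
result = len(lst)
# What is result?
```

After line 1: lst = [22, 3, 20, 21, 6]
After line 2 (append adds [81, 78, 72] as single element): lst = [22, 3, 20, 21, 6, [81, 78, 72]]
After line 3 (extend unpacks [40], adds 40): lst = [22, 3, 20, 21, 6, [81, 78, 72], 40]
After line 4: result = len(lst) = 7

7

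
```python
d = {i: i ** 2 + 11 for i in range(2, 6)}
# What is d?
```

{2: 15, 3: 20, 4: 27, 5: 36}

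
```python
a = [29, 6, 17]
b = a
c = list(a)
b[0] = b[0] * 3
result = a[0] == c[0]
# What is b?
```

After line 1: a = [29, 6, 17]
After line 2 (b = a, alias): a = [29, 6, 17], b = [29, 6, 17]
After line 3 (c = list(a) is a copy, new object): c = [29, 6, 17]
After line 4 (b[0] = 29 * 3 = 87; mutates shared a/b): a = b = [87, 6, 17], c = [29, 6, 17]
After line 5 (a[0] = 87, c[0] = 29; result = False)

[87, 6, 17]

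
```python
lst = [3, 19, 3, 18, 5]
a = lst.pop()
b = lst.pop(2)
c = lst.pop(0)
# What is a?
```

After line 1: lst = [3, 19, 3, 18, 5]
After line 2 (pop() -> a = 5): lst = [3, 19, 3, 18]
After line 3 (pop(2) -> b = 3): lst = [3, 19, 18]
After line 4 (pop(0) -> c = 3): lst = [19, 18]

5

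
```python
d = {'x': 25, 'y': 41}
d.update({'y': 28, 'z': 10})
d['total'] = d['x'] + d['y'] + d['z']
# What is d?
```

After line 1: d = {'x': 25, 'y': 41}
After line 2 (y overwritten, z added): d = {'x': 25, 'y': 28, 'z': 10}
After line 3 (total = 25 + 28 + 10 = 63): d = {'x': 25, 'y': 28, 'z': 10, 'total': 63}

{'x': 25, 'y': 28, 'z': 10, 'total': 63}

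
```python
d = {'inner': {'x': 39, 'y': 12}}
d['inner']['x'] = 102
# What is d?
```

After line 1: d = {'inner': {'x': 39, 'y': 12}}
After line 2 (inner x overwritten): d = {'inner': {'x': 102, 'y': 12}}

{'inner': {'x': 102, 'y': 12}}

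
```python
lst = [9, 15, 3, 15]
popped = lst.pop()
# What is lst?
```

[9, 15, 3]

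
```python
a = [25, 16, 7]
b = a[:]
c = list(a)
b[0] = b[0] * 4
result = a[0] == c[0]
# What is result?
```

After line 1: a = [25, 16, 7]
After line 2 (b = a[:], copy): a = [25, 16, 7], b = [25, 16, 7]
After line 3 (c = list(a) is a copy, new object): c = [25, 16, 7]
After line 4 (b[0] = 25 * 4 = 100; only b mutates (copy)): a = [25, 16, 7], b = [100, 16, 7], c = [25, 16, 7]
After line 5 (a[0] = 25, c[0] = 25; result = True)

True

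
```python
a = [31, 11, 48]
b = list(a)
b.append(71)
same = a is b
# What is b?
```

After line 1: a = [31, 11, 48]
After line 2 (b = list(a) is a shallow copy, new object): a = [31, 11, 48], b = [31, 11, 48]
After line 3 (append only mutates b): a = [31, 11, 48], b = [31, 11, 48, 71]
After line 4 (same = a is b; different objects -> False): same = False

[31, 11, 48, 71]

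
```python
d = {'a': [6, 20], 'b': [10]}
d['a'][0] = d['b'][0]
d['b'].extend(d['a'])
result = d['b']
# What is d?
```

After line 1: d = {'a': [6, 20], 'b': [10]}
After line 2 (a[0] = b[0] = 10): d = {'a': [10, 20], 'b': [10]}
After line 3 (b.extend(a) appends [10, 20]): d = {'a': [10, 20], 'b': [10, 10, 20]}
After line 4: result = d['b'] = [10, 10, 20]

{'a': [10, 20], 'b': [10, 10, 20]}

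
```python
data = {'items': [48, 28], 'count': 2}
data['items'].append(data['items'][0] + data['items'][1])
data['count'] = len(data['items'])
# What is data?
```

After line 1: data = {'items': [48, 28], 'count': 2}
After line 2 (append 48 + 28 = 76): data = {'items': [48, 28, 76], 'count': 2}
After line 3 (count = len(items) = 3): data = {'items': [48, 28, 76], 'count': 3}

{'items': [48, 28, 76], 'count': 3}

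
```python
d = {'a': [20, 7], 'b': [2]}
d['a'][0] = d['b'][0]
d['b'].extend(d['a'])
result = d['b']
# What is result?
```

After line 1: d = {'a': [20, 7], 'b': [2]}
After line 2 (a[0] = b[0] = 2): d = {'a': [2, 7], 'b': [2]}
After line 3 (b.extend(a) appends [2, 7]): d = {'a': [2, 7], 'b': [2, 2, 7]}
After line 4: result = d['b'] = [2, 2, 7]

[2, 2, 7]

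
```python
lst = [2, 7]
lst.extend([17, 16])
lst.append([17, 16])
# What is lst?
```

After line 1: lst = [2, 7]
After line 2 (extend unpacks [17, 16]): lst = [2, 7, 17, 16]
After line 3 (append adds [17, 16] as single element): lst = [2, 7, 17, 16, [17, 16]]

[2, 7, 17, 16, [17, 16]]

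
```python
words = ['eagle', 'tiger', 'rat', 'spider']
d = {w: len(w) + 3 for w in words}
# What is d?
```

{'eagle': 8, 'tiger': 8, 'rat': 6, 'spider': 9}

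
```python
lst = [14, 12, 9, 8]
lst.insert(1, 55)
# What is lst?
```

[14, 55, 12, 9, 8]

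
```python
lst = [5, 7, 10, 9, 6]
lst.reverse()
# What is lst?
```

[6, 9, 10, 7, 5]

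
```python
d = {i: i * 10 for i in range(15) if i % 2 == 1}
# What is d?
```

{1: 10, 3: 30, 5: 50, 7: 70, 9: 90, 11: 110, 13: 130}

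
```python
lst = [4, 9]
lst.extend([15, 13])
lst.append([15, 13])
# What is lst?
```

After line 1: lst = [4, 9]
After line 2 (extend unpacks [15, 13]): lst = [4, 9, 15, 13]
After line 3 (append adds [15, 13] as single element): lst = [4, 9, 15, 13, [15, 13]]

[4, 9, 15, 13, [15, 13]]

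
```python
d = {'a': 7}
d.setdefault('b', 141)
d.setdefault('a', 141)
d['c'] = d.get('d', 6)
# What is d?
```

After line 1: d = {'a': 7}
After line 2 (setdefault adds 'b'=141): d = {'a': 7, 'b': 141}
After line 3 (setdefault 'a' no-op, already exists): d = {'a': 7, 'b': 141}
After line 4 (get('d', 6) returns default since 'd' not in d): d = {'a': 7, 'b': 141, 'c': 6}

{'a': 7, 'b': 141, 'c': 6}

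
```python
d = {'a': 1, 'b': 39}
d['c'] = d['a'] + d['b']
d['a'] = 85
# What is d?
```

After line 1: d = {'a': 1, 'b': 39}
After line 2 (d['c'] = 1 + 39): d = {'a': 1, 'b': 39, 'c': 40}
After line 3: d = {'a': 85, 'b': 39, 'c': 40}

{'a': 85, 'b': 39, 'c': 40}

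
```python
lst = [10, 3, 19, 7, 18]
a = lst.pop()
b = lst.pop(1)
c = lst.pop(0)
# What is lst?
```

After line 1: lst = [10, 3, 19, 7, 18]
After line 2 (pop() -> a = 18): lst = [10, 3, 19, 7]
After line 3 (pop(1) -> b = 3): lst = [10, 19, 7]
After line 4 (pop(0) -> c = 10): lst = [19, 7]

[19, 7]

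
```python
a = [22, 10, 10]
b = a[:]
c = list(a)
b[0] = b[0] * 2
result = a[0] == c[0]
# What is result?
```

After line 1: a = [22, 10, 10]
After line 2 (b = a[:], copy): a = [22, 10, 10], b = [22, 10, 10]
After line 3 (c = list(a) is a copy, new object): c = [22, 10, 10]
After line 4 (b[0] = 22 * 2 = 44; only b mutates (copy)): a = [22, 10, 10], b = [44, 10, 10], c = [22, 10, 10]
After line 5 (a[0] = 22, c[0] = 22; result = True)

True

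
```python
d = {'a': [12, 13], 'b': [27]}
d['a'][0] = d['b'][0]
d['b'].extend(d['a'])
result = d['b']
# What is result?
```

After line 1: d = {'a': [12, 13], 'b': [27]}
After line 2 (a[0] = b[0] = 27): d = {'a': [27, 13], 'b': [27]}
After line 3 (b.extend(a) appends [27, 13]): d = {'a': [27, 13], 'b': [27, 27, 13]}
After line 4: result = d['b'] = [27, 27, 13]

[27, 27, 13]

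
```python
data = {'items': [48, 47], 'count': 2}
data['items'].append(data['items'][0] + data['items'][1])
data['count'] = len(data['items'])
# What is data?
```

After line 1: data = {'items': [48, 47], 'count': 2}
After line 2 (append 48 + 47 = 95): data = {'items': [48, 47, 95], 'count': 2}
After line 3 (count = len(items) = 3): data = {'items': [48, 47, 95], 'count': 3}

{'items': [48, 47, 95], 'count': 3}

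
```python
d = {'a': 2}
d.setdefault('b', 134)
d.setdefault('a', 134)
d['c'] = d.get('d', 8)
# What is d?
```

After line 1: d = {'a': 2}
After line 2 (setdefault adds 'b'=134): d = {'a': 2, 'b': 134}
After line 3 (setdefault 'a' no-op, already exists): d = {'a': 2, 'b': 134}
After line 4 (get('d', 8) returns default since 'd' not in d): d = {'a': 2, 'b': 134, 'c': 8}

{'a': 2, 'b': 134, 'c': 8}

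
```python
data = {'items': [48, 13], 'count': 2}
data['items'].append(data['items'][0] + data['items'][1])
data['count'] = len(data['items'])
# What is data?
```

After line 1: data = {'items': [48, 13], 'count': 2}
After line 2 (append 48 + 13 = 61): data = {'items': [48, 13, 61], 'count': 2}
After line 3 (count = len(items) = 3): data = {'items': [48, 13, 61], 'count': 3}

{'items': [48, 13, 61], 'count': 3}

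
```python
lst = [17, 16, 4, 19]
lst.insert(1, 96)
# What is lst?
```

[17, 96, 16, 4, 19]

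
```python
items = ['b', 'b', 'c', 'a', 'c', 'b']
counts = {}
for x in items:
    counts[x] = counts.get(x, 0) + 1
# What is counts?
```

Initial: counts = {}, items = ['b', 'b', 'c', 'a', 'c', 'b']
See 'b': counts = {'b': 1}
See 'b': counts = {'b': 2}
See 'c': counts = {'b': 2, 'c': 1}
See 'a': counts = {'b': 2, 'c': 1, 'a': 1}
See 'c': counts = {'b': 2, 'c': 2, 'a': 1}
See 'b': counts = {'b': 3, 'c': 2, 'a': 1}

{'b': 3, 'c': 2, 'a': 1}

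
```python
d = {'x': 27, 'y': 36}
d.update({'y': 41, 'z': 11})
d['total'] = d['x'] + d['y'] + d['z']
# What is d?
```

After line 1: d = {'x': 27, 'y': 36}
After line 2 (y overwritten, z added): d = {'x': 27, 'y': 41, 'z': 11}
After line 3 (total = 27 + 41 + 11 = 79): d = {'x': 27, 'y': 41, 'z': 11, 'total': 79}

{'x': 27, 'y': 41, 'z': 11, 'total': 79}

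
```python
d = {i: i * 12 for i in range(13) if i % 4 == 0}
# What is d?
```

{0: 0, 4: 48, 8: 96, 12: 144}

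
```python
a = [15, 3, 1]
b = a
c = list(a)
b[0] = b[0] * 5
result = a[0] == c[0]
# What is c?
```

After line 1: a = [15, 3, 1]
After line 2 (b = a, alias): a = [15, 3, 1], b = [15, 3, 1]
After line 3 (c = list(a) is a copy, new object): c = [15, 3, 1]
After line 4 (b[0] = 15 * 5 = 75; mutates shared a/b): a = b = [75, 3, 1], c = [15, 3, 1]
After line 5 (a[0] = 75, c[0] = 15; result = False)

[15, 3, 1]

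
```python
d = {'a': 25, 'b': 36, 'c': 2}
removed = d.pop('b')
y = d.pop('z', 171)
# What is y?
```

After line 1: d = {'a': 25, 'b': 36, 'c': 2}
After line 2 (pop 'b' returns 36): d = {'a': 25, 'c': 2}, removed = 36
After line 3 (pop 'z' missing, returns default 171): d = {'a': 25, 'c': 2}, y = 171

171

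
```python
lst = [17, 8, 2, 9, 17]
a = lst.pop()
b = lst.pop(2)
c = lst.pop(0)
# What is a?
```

After line 1: lst = [17, 8, 2, 9, 17]
After line 2 (pop() -> a = 17): lst = [17, 8, 2, 9]
After line 3 (pop(2) -> b = 2): lst = [17, 8, 9]
After line 4 (pop(0) -> c = 17): lst = [8, 9]

17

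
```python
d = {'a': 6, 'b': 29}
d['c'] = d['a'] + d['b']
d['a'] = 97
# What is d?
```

After line 1: d = {'a': 6, 'b': 29}
After line 2 (d['c'] = 6 + 29): d = {'a': 6, 'b': 29, 'c': 35}
After line 3: d = {'a': 97, 'b': 29, 'c': 35}

{'a': 97, 'b': 29, 'c': 35}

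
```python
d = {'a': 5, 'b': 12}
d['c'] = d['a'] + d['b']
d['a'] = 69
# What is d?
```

After line 1: d = {'a': 5, 'b': 12}
After line 2 (d['c'] = 5 + 12): d = {'a': 5, 'b': 12, 'c': 17}
After line 3: d = {'a': 69, 'b': 12, 'c': 17}

{'a': 69, 'b': 12, 'c': 17}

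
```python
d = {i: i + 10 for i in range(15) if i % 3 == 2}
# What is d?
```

{2: 12, 5: 15, 8: 18, 11: 21, 14: 24}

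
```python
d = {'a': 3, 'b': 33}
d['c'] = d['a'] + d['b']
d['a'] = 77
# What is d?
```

After line 1: d = {'a': 3, 'b': 33}
After line 2 (d['c'] = 3 + 33): d = {'a': 3, 'b': 33, 'c': 36}
After line 3: d = {'a': 77, 'b': 33, 'c': 36}

{'a': 77, 'b': 33, 'c': 36}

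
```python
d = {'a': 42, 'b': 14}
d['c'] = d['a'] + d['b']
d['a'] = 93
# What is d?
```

After line 1: d = {'a': 42, 'b': 14}
After line 2 (d['c'] = 42 + 14): d = {'a': 42, 'b': 14, 'c': 56}
After line 3: d = {'a': 93, 'b': 14, 'c': 56}

{'a': 93, 'b': 14, 'c': 56}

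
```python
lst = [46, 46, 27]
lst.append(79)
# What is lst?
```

[46, 46, 27, 79]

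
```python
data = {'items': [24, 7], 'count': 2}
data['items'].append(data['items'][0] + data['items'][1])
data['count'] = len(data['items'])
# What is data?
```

After line 1: data = {'items': [24, 7], 'count': 2}
After line 2 (append 24 + 7 = 31): data = {'items': [24, 7, 31], 'count': 2}
After line 3 (count = len(items) = 3): data = {'items': [24, 7, 31], 'count': 3}

{'items': [24, 7, 31], 'count': 3}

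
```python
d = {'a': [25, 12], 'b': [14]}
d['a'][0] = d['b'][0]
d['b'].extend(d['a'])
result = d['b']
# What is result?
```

After line 1: d = {'a': [25, 12], 'b': [14]}
After line 2 (a[0] = b[0] = 14): d = {'a': [14, 12], 'b': [14]}
After line 3 (b.extend(a) appends [14, 12]): d = {'a': [14, 12], 'b': [14, 14, 12]}
After line 4: result = d['b'] = [14, 14, 12]

[14, 14, 12]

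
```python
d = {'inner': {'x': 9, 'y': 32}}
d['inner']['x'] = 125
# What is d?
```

After line 1: d = {'inner': {'x': 9, 'y': 32}}
After line 2 (inner x overwritten): d = {'inner': {'x': 125, 'y': 32}}

{'inner': {'x': 125, 'y': 32}}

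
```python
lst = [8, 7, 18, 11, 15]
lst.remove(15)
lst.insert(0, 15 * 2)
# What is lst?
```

After line 1: lst = [8, 7, 18, 11, 15]
After line 2 (remove first 15): lst = [8, 7, 18, 11]
After line 3 (insert 30 at index 0): lst = [30, 8, 7, 18, 11]

[30, 8, 7, 18, 11]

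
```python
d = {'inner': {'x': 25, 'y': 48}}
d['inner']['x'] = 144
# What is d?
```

After line 1: d = {'inner': {'x': 25, 'y': 48}}
After line 2 (inner x overwritten): d = {'inner': {'x': 144, 'y': 48}}

{'inner': {'x': 144, 'y': 48}}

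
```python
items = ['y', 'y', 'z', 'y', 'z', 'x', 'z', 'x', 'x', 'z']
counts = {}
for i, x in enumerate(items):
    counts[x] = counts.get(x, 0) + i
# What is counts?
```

Initial: counts = {}, items = ['y', 'y', 'z', 'y', 'z', 'x', 'z', 'x', 'x', 'z']
i=0, x='y': counts = {'y': 0}
i=1, x='y': counts = {'y': 1}
i=2, x='z': counts = {'y': 1, 'z': 2}
i=3, x='y': counts = {'y': 4, 'z': 2}
i=4, x='z': counts = {'y': 4, 'z': 6}
i=5, x='x': counts = {'y': 4, 'z': 6, 'x': 5}
i=6, x='z': counts = {'y': 4, 'z': 12, 'x': 5}
i=7, x='x': counts = {'y': 4, 'z': 12, 'x': 12}
i=8, x='x': counts = {'y': 4, 'z': 12, 'x': 20}
i=9, x='z': counts = {'y': 4, 'z': 21, 'x': 20}

{'y': 4, 'z': 21, 'x': 20}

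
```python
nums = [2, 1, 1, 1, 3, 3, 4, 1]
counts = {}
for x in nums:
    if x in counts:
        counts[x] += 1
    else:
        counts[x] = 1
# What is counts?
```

Initial: counts = {}, nums = [2, 1, 1, 1, 3, 3, 4, 1]
See 2: counts = {2: 1}
See 1: counts = {2: 1, 1: 1}
See 1: counts = {2: 1, 1: 2}
See 1: counts = {2: 1, 1: 3}
See 3: counts = {2: 1, 1: 3, 3: 1}
See 3: counts = {2: 1, 1: 3, 3: 2}
See 4: counts = {2: 1, 1: 3, 3: 2, 4: 1}
See 1: counts = {2: 1, 1: 4, 3: 2, 4: 1}

{2: 1, 1: 4, 3: 2, 4: 1}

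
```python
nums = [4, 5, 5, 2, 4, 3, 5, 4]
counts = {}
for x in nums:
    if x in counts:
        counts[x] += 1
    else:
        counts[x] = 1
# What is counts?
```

Initial: counts = {}, nums = [4, 5, 5, 2, 4, 3, 5, 4]
See 4: counts = {4: 1}
See 5: counts = {4: 1, 5: 1}
See 5: counts = {4: 1, 5: 2}
See 2: counts = {4: 1, 5: 2, 2: 1}
See 4: counts = {4: 2, 5: 2, 2: 1}
See 3: counts = {4: 2, 5: 2, 2: 1, 3: 1}
See 5: counts = {4: 2, 5: 3, 2: 1, 3: 1}
See 4: counts = {4: 3, 5: 3, 2: 1, 3: 1}

{4: 3, 5: 3, 2: 1, 3: 1}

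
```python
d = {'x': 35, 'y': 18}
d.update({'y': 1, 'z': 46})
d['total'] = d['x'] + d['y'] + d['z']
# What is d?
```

After line 1: d = {'x': 35, 'y': 18}
After line 2 (y overwritten, z added): d = {'x': 35, 'y': 1, 'z': 46}
After line 3 (total = 35 + 1 + 46 = 82): d = {'x': 35, 'y': 1, 'z': 46, 'total': 82}

{'x': 35, 'y': 1, 'z': 46, 'total': 82}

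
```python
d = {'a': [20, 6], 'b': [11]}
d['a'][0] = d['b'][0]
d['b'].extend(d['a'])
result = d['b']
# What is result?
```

After line 1: d = {'a': [20, 6], 'b': [11]}
After line 2 (a[0] = b[0] = 11): d = {'a': [11, 6], 'b': [11]}
After line 3 (b.extend(a) appends [11, 6]): d = {'a': [11, 6], 'b': [11, 11, 6]}
After line 4: result = d['b'] = [11, 11, 6]

[11, 11, 6]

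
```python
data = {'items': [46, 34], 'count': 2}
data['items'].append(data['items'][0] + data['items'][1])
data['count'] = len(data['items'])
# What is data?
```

After line 1: data = {'items': [46, 34], 'count': 2}
After line 2 (append 46 + 34 = 80): data = {'items': [46, 34, 80], 'count': 2}
After line 3 (count = len(items) = 3): data = {'items': [46, 34, 80], 'count': 3}

{'items': [46, 34, 80], 'count': 3}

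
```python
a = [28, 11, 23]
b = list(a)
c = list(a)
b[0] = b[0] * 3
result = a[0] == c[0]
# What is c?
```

After line 1: a = [28, 11, 23]
After line 2 (b = list(a), copy): a = [28, 11, 23], b = [28, 11, 23]
After line 3 (c = list(a) is a copy, new object): c = [28, 11, 23]
After line 4 (b[0] = 28 * 3 = 84; only b mutates (copy)): a = [28, 11, 23], b = [84, 11, 23], c = [28, 11, 23]
After line 5 (a[0] = 28, c[0] = 28; result = True)

[28, 11, 23]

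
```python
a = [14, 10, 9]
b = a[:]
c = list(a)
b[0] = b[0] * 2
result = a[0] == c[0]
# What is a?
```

After line 1: a = [14, 10, 9]
After line 2 (b = a[:], copy): a = [14, 10, 9], b = [14, 10, 9]
After line 3 (c = list(a) is a copy, new object): c = [14, 10, 9]
After line 4 (b[0] = 14 * 2 = 28; only b mutates (copy)): a = [14, 10, 9], b = [28, 10, 9], c = [14, 10, 9]
After line 5 (a[0] = 14, c[0] = 14; result = True)

[14, 10, 9]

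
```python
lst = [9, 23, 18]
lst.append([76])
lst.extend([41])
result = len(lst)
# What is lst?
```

After line 1: lst = [9, 23, 18]
After line 2 (append adds [76] as single element): lst = [9, 23, 18, [76]]
After line 3 (extend unpacks [41], adds 41): lst = [9, 23, 18, [76], 41]
After line 4: result = len(lst) = 5

[9, 23, 18, [76], 41]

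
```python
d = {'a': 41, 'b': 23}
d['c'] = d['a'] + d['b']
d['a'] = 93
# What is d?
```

After line 1: d = {'a': 41, 'b': 23}
After line 2 (d['c'] = 41 + 23): d = {'a': 41, 'b': 23, 'c': 64}
After line 3: d = {'a': 93, 'b': 23, 'c': 64}

{'a': 93, 'b': 23, 'c': 64}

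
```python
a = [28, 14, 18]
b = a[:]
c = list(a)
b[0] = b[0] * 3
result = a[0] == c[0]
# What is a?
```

After line 1: a = [28, 14, 18]
After line 2 (b = a[:], copy): a = [28, 14, 18], b = [28, 14, 18]
After line 3 (c = list(a) is a copy, new object): c = [28, 14, 18]
After line 4 (b[0] = 28 * 3 = 84; only b mutates (copy)): a = [28, 14, 18], b = [84, 14, 18], c = [28, 14, 18]
After line 5 (a[0] = 28, c[0] = 28; result = True)

[28, 14, 18]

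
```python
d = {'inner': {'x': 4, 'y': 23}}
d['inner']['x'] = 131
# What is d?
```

After line 1: d = {'inner': {'x': 4, 'y': 23}}
After line 2 (inner x overwritten): d = {'inner': {'x': 131, 'y': 23}}

{'inner': {'x': 131, 'y': 23}}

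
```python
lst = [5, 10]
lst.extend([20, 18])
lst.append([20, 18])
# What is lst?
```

After line 1: lst = [5, 10]
After line 2 (extend unpacks [20, 18]): lst = [5, 10, 20, 18]
After line 3 (append adds [20, 18] as single element): lst = [5, 10, 20, 18, [20, 18]]

[5, 10, 20, 18, [20, 18]]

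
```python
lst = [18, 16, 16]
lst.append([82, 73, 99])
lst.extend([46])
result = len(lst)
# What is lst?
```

After line 1: lst = [18, 16, 16]
After line 2 (append adds [82, 73, 99] as single element): lst = [18, 16, 16, [82, 73, 99]]
After line 3 (extend unpacks [46], adds 46): lst = [18, 16, 16, [82, 73, 99], 46]
After line 4: result = len(lst) = 5

[18, 16, 16, [82, 73, 99], 46]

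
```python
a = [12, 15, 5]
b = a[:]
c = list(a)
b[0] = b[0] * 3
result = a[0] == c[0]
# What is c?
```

After line 1: a = [12, 15, 5]
After line 2 (b = a[:], copy): a = [12, 15, 5], b = [12, 15, 5]
After line 3 (c = list(a) is a copy, new object): c = [12, 15, 5]
After line 4 (b[0] = 12 * 3 = 36; only b mutates (copy)): a = [12, 15, 5], b = [36, 15, 5], c = [12, 15, 5]
After line 5 (a[0] = 12, c[0] = 12; result = True)

[12, 15, 5]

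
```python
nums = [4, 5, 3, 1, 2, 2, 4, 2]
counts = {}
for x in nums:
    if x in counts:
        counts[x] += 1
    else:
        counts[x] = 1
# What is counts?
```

Initial: counts = {}, nums = [4, 5, 3, 1, 2, 2, 4, 2]
See 4: counts = {4: 1}
See 5: counts = {4: 1, 5: 1}
See 3: counts = {4: 1, 5: 1, 3: 1}
See 1: counts = {4: 1, 5: 1, 3: 1, 1: 1}
See 2: counts = {4: 1, 5: 1, 3: 1, 1: 1, 2: 1}
See 2: counts = {4: 1, 5: 1, 3: 1, 1: 1, 2: 2}
See 4: counts = {4: 2, 5: 1, 3: 1, 1: 1, 2: 2}
See 2: counts = {4: 2, 5: 1, 3: 1, 1: 1, 2: 3}

{4: 2, 5: 1, 3: 1, 1: 1, 2: 3}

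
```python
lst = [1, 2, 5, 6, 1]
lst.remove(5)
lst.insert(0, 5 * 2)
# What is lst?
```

After line 1: lst = [1, 2, 5, 6, 1]
After line 2 (remove first 5): lst = [1, 2, 6, 1]
After line 3 (insert 10 at index 0): lst = [10, 1, 2, 6, 1]

[10, 1, 2, 6, 1]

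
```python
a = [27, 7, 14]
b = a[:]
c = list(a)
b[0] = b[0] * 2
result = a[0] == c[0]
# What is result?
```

After line 1: a = [27, 7, 14]
After line 2 (b = a[:], copy): a = [27, 7, 14], b = [27, 7, 14]
After line 3 (c = list(a) is a copy, new object): c = [27, 7, 14]
After line 4 (b[0] = 27 * 2 = 54; only b mutates (copy)): a = [27, 7, 14], b = [54, 7, 14], c = [27, 7, 14]
After line 5 (a[0] = 27, c[0] = 27; result = True)

True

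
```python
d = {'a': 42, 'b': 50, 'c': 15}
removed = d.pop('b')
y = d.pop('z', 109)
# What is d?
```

After line 1: d = {'a': 42, 'b': 50, 'c': 15}
After line 2 (pop 'b' returns 50): d = {'a': 42, 'c': 15}, removed = 50
After line 3 (pop 'z' missing, returns default 109): d = {'a': 42, 'c': 15}, y = 109

{'a': 42, 'c': 15}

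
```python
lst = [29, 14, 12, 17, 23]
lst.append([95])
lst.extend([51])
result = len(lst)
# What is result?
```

After line 1: lst = [29, 14, 12, 17, 23]
After line 2 (append adds [95] as single element): lst = [29, 14, 12, 17, 23, [95]]
After line 3 (extend unpacks [51], adds 51): lst = [29, 14, 12, 17, 23, [95], 51]
After line 4: result = len(lst) = 7

7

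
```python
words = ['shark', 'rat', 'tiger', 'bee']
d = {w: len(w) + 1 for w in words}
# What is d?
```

{'shark': 6, 'rat': 4, 'tiger': 6, 'bee': 4}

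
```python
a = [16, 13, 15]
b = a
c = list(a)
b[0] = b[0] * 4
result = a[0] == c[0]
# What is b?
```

After line 1: a = [16, 13, 15]
After line 2 (b = a, alias): a = [16, 13, 15], b = [16, 13, 15]
After line 3 (c = list(a) is a copy, new object): c = [16, 13, 15]
After line 4 (b[0] = 16 * 4 = 64; mutates shared a/b): a = b = [64, 13, 15], c = [16, 13, 15]
After line 5 (a[0] = 64, c[0] = 16; result = False)

[64, 13, 15]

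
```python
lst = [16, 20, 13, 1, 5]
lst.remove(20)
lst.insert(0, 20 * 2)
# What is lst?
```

After line 1: lst = [16, 20, 13, 1, 5]
After line 2 (remove first 20): lst = [16, 13, 1, 5]
After line 3 (insert 40 at index 0): lst = [40, 16, 13, 1, 5]

[40, 16, 13, 1, 5]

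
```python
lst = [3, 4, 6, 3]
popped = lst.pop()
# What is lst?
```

[3, 4, 6]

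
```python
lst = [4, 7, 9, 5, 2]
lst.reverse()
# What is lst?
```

[2, 5, 9, 7, 4]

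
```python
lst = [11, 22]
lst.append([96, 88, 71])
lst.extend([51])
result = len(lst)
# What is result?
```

After line 1: lst = [11, 22]
After line 2 (append adds [96, 88, 71] as single element): lst = [11, 22, [96, 88, 71]]
After line 3 (extend unpacks [51], adds 51): lst = [11, 22, [96, 88, 71], 51]
After line 4: result = len(lst) = 4

4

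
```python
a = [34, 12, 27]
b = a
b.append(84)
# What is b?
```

After line 1: a = [34, 12, 27]
After line 2 (b = a is an alias, same object): a = [34, 12, 27], b = [34, 12, 27]
After line 3 (b.append mutates the shared list): a = [34, 12, 27, 84], b = [34, 12, 27, 84]

[34, 12, 27, 84]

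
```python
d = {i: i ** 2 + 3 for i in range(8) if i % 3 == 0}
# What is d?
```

{0: 3, 3: 12, 6: 39}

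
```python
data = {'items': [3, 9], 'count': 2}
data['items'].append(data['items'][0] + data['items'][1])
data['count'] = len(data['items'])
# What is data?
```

After line 1: data = {'items': [3, 9], 'count': 2}
After line 2 (append 3 + 9 = 12): data = {'items': [3, 9, 12], 'count': 2}
After line 3 (count = len(items) = 3): data = {'items': [3, 9, 12], 'count': 3}

{'items': [3, 9, 12], 'count': 3}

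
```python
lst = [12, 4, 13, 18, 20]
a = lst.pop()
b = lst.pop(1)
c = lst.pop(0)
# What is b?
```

After line 1: lst = [12, 4, 13, 18, 20]
After line 2 (pop() -> a = 20): lst = [12, 4, 13, 18]
After line 3 (pop(1) -> b = 4): lst = [12, 13, 18]
After line 4 (pop(0) -> c = 12): lst = [13, 18]

4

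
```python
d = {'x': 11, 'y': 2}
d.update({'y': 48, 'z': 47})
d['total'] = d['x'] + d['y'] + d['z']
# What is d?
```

After line 1: d = {'x': 11, 'y': 2}
After line 2 (y overwritten, z added): d = {'x': 11, 'y': 48, 'z': 47}
After line 3 (total = 11 + 48 + 47 = 106): d = {'x': 11, 'y': 48, 'z': 47, 'total': 106}

{'x': 11, 'y': 48, 'z': 47, 'total': 106}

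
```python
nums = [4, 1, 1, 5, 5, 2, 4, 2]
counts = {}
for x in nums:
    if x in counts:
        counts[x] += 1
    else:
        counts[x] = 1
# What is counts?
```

Initial: counts = {}, nums = [4, 1, 1, 5, 5, 2, 4, 2]
See 4: counts = {4: 1}
See 1: counts = {4: 1, 1: 1}
See 1: counts = {4: 1, 1: 2}
See 5: counts = {4: 1, 1: 2, 5: 1}
See 5: counts = {4: 1, 1: 2, 5: 2}
See 2: counts = {4: 1, 1: 2, 5: 2, 2: 1}
See 4: counts = {4: 2, 1: 2, 5: 2, 2: 1}
See 2: counts = {4: 2, 1: 2, 5: 2, 2: 2}

{4: 2, 1: 2, 5: 2, 2: 2}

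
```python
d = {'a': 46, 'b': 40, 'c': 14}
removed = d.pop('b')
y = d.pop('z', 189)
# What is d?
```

After line 1: d = {'a': 46, 'b': 40, 'c': 14}
After line 2 (pop 'b' returns 40): d = {'a': 46, 'c': 14}, removed = 40
After line 3 (pop 'z' missing, returns default 189): d = {'a': 46, 'c': 14}, y = 189

{'a': 46, 'c': 14}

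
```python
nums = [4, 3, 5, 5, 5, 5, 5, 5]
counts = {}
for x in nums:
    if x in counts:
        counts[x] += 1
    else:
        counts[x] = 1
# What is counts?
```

Initial: counts = {}, nums = [4, 3, 5, 5, 5, 5, 5, 5]
See 4: counts = {4: 1}
See 3: counts = {4: 1, 3: 1}
See 5: counts = {4: 1, 3: 1, 5: 1}
See 5: counts = {4: 1, 3: 1, 5: 2}
See 5: counts = {4: 1, 3: 1, 5: 3}
See 5: counts = {4: 1, 3: 1, 5: 4}
See 5: counts = {4: 1, 3: 1, 5: 5}
See 5: counts = {4: 1, 3: 1, 5: 6}

{4: 1, 3: 1, 5: 6}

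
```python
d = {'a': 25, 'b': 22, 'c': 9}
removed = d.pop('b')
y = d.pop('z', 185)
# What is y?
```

After line 1: d = {'a': 25, 'b': 22, 'c': 9}
After line 2 (pop 'b' returns 22): d = {'a': 25, 'c': 9}, removed = 22
After line 3 (pop 'z' missing, returns default 185): d = {'a': 25, 'c': 9}, y = 185

185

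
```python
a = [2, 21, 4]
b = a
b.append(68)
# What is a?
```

After line 1: a = [2, 21, 4]
After line 2 (b = a is an alias, same object): a = [2, 21, 4], b = [2, 21, 4]
After line 3 (b.append mutates the shared list): a = [2, 21, 4, 68], b = [2, 21, 4, 68]

[2, 21, 4, 68]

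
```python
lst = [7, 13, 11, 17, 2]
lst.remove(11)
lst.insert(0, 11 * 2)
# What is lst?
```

After line 1: lst = [7, 13, 11, 17, 2]
After line 2 (remove first 11): lst = [7, 13, 17, 2]
After line 3 (insert 22 at index 0): lst = [22, 7, 13, 17, 2]

[22, 7, 13, 17, 2]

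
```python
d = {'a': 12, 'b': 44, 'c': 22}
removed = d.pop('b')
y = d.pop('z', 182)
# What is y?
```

After line 1: d = {'a': 12, 'b': 44, 'c': 22}
After line 2 (pop 'b' returns 44): d = {'a': 12, 'c': 22}, removed = 44
After line 3 (pop 'z' missing, returns default 182): d = {'a': 12, 'c': 22}, y = 182

182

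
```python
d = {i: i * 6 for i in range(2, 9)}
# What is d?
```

{2: 12, 3: 18, 4: 24, 5: 30, 6: 36, 7: 42, 8: 48}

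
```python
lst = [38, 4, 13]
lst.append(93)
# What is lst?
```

[38, 4, 13, 93]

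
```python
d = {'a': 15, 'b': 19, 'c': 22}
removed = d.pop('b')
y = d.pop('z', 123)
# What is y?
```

After line 1: d = {'a': 15, 'b': 19, 'c': 22}
After line 2 (pop 'b' returns 19): d = {'a': 15, 'c': 22}, removed = 19
After line 3 (pop 'z' missing, returns default 123): d = {'a': 15, 'c': 22}, y = 123

123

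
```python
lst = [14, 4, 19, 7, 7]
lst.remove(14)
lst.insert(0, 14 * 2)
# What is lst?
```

After line 1: lst = [14, 4, 19, 7, 7]
After line 2 (remove first 14): lst = [4, 19, 7, 7]
After line 3 (insert 28 at index 0): lst = [28, 4, 19, 7, 7]

[28, 4, 19, 7, 7]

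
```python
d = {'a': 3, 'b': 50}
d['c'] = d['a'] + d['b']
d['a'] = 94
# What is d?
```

After line 1: d = {'a': 3, 'b': 50}
After line 2 (d['c'] = 3 + 50): d = {'a': 3, 'b': 50, 'c': 53}
After line 3: d = {'a': 94, 'b': 50, 'c': 53}

{'a': 94, 'b': 50, 'c': 53}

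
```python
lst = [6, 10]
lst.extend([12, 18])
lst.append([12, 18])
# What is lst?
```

After line 1: lst = [6, 10]
After line 2 (extend unpacks [12, 18]): lst = [6, 10, 12, 18]
After line 3 (append adds [12, 18] as single element): lst = [6, 10, 12, 18, [12, 18]]

[6, 10, 12, 18, [12, 18]]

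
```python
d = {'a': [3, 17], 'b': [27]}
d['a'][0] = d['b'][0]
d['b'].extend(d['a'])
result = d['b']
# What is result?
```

After line 1: d = {'a': [3, 17], 'b': [27]}
After line 2 (a[0] = b[0] = 27): d = {'a': [27, 17], 'b': [27]}
After line 3 (b.extend(a) appends [27, 17]): d = {'a': [27, 17], 'b': [27, 27, 17]}
After line 4: result = d['b'] = [27, 27, 17]

[27, 27, 17]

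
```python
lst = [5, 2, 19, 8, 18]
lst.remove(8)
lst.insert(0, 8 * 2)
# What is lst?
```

After line 1: lst = [5, 2, 19, 8, 18]
After line 2 (remove first 8): lst = [5, 2, 19, 18]
After line 3 (insert 16 at index 0): lst = [16, 5, 2, 19, 18]

[16, 5, 2, 19, 18]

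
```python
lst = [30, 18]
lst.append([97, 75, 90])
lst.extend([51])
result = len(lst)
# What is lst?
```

After line 1: lst = [30, 18]
After line 2 (append adds [97, 75, 90] as single element): lst = [30, 18, [97, 75, 90]]
After line 3 (extend unpacks [51], adds 51): lst = [30, 18, [97, 75, 90], 51]
After line 4: result = len(lst) = 4

[30, 18, [97, 75, 90], 51]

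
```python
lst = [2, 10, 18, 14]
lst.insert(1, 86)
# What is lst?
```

[2, 86, 10, 18, 14]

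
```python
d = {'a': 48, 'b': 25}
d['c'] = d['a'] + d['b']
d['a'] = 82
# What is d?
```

After line 1: d = {'a': 48, 'b': 25}
After line 2 (d['c'] = 48 + 25): d = {'a': 48, 'b': 25, 'c': 73}
After line 3: d = {'a': 82, 'b': 25, 'c': 73}

{'a': 82, 'b': 25, 'c': 73}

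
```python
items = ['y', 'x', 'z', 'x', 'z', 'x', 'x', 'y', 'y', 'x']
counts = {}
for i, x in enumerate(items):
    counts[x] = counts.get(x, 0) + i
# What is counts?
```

Initial: counts = {}, items = ['y', 'x', 'z', 'x', 'z', 'x', 'x', 'y', 'y', 'x']
i=0, x='y': counts = {'y': 0}
i=1, x='x': counts = {'y': 0, 'x': 1}
i=2, x='z': counts = {'y': 0, 'x': 1, 'z': 2}
i=3, x='x': counts = {'y': 0, 'x': 4, 'z': 2}
i=4, x='z': counts = {'y': 0, 'x': 4, 'z': 6}
i=5, x='x': counts = {'y': 0, 'x': 9, 'z': 6}
i=6, x='x': counts = {'y': 0, 'x': 15, 'z': 6}
i=7, x='y': counts = {'y': 7, 'x': 15, 'z': 6}
i=8, x='y': counts = {'y': 15, 'x': 15, 'z': 6}
i=9, x='x': counts = {'y': 15, 'x': 24, 'z': 6}

{'y': 15, 'x': 24, 'z': 6}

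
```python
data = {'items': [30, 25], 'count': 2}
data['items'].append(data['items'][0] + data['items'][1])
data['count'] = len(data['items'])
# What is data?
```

After line 1: data = {'items': [30, 25], 'count': 2}
After line 2 (append 30 + 25 = 55): data = {'items': [30, 25, 55], 'count': 2}
After line 3 (count = len(items) = 3): data = {'items': [30, 25, 55], 'count': 3}

{'items': [30, 25, 55], 'count': 3}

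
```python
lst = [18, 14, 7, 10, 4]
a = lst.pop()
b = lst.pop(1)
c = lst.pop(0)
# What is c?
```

After line 1: lst = [18, 14, 7, 10, 4]
After line 2 (pop() -> a = 4): lst = [18, 14, 7, 10]
After line 3 (pop(1) -> b = 14): lst = [18, 7, 10]
After line 4 (pop(0) -> c = 18): lst = [7, 10]

18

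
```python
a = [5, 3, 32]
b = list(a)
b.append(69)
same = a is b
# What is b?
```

After line 1: a = [5, 3, 32]
After line 2 (b = list(a) is a shallow copy, new object): a = [5, 3, 32], b = [5, 3, 32]
After line 3 (append only mutates b): a = [5, 3, 32], b = [5, 3, 32, 69]
After line 4 (same = a is b; different objects -> False): same = False

[5, 3, 32, 69]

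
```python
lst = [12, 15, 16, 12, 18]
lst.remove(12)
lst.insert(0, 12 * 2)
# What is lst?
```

After line 1: lst = [12, 15, 16, 12, 18]
After line 2 (remove first 12): lst = [15, 16, 12, 18]
After line 3 (insert 24 at index 0): lst = [24, 15, 16, 12, 18]

[24, 15, 16, 12, 18]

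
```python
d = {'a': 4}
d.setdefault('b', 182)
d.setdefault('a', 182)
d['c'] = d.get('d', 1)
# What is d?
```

After line 1: d = {'a': 4}
After line 2 (setdefault adds 'b'=182): d = {'a': 4, 'b': 182}
After line 3 (setdefault 'a' no-op, already exists): d = {'a': 4, 'b': 182}
After line 4 (get('d', 1) returns default since 'd' not in d): d = {'a': 4, 'b': 182, 'c': 1}

{'a': 4, 'b': 182, 'c': 1}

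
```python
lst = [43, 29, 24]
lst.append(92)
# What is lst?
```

[43, 29, 24, 92]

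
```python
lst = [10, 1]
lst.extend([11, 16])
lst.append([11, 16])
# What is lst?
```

After line 1: lst = [10, 1]
After line 2 (extend unpacks [11, 16]): lst = [10, 1, 11, 16]
After line 3 (append adds [11, 16] as single element): lst = [10, 1, 11, 16, [11, 16]]

[10, 1, 11, 16, [11, 16]]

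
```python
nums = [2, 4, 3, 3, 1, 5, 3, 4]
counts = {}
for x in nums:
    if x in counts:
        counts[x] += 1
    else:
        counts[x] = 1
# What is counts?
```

Initial: counts = {}, nums = [2, 4, 3, 3, 1, 5, 3, 4]
See 2: counts = {2: 1}
See 4: counts = {2: 1, 4: 1}
See 3: counts = {2: 1, 4: 1, 3: 1}
See 3: counts = {2: 1, 4: 1, 3: 2}
See 1: counts = {2: 1, 4: 1, 3: 2, 1: 1}
See 5: counts = {2: 1, 4: 1, 3: 2, 1: 1, 5: 1}
See 3: counts = {2: 1, 4: 1, 3: 3, 1: 1, 5: 1}
See 4: counts = {2: 1, 4: 2, 3: 3, 1: 1, 5: 1}

{2: 1, 4: 2, 3: 3, 1: 1, 5: 1}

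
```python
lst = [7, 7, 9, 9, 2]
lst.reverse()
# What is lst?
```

[2, 9, 9, 7, 7]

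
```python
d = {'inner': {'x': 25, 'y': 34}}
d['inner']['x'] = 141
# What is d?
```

After line 1: d = {'inner': {'x': 25, 'y': 34}}
After line 2 (inner x overwritten): d = {'inner': {'x': 141, 'y': 34}}

{'inner': {'x': 141, 'y': 34}}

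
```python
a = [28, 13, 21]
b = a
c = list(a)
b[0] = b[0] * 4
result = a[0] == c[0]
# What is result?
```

After line 1: a = [28, 13, 21]
After line 2 (b = a, alias): a = [28, 13, 21], b = [28, 13, 21]
After line 3 (c = list(a) is a copy, new object): c = [28, 13, 21]
After line 4 (b[0] = 28 * 4 = 112; mutates shared a/b): a = b = [112, 13, 21], c = [28, 13, 21]
After line 5 (a[0] = 112, c[0] = 28; result = False)

False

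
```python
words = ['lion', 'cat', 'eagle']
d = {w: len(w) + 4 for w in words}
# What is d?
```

{'lion': 8, 'cat': 7, 'eagle': 9}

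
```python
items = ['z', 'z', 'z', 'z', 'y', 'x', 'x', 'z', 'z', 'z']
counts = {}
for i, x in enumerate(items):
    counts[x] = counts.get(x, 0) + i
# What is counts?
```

Initial: counts = {}, items = ['z', 'z', 'z', 'z', 'y', 'x', 'x', 'z', 'z', 'z']
i=0, x='z': counts = {'z': 0}
i=1, x='z': counts = {'z': 1}
i=2, x='z': counts = {'z': 3}
i=3, x='z': counts = {'z': 6}
i=4, x='y': counts = {'z': 6, 'y': 4}
i=5, x='x': counts = {'z': 6, 'y': 4, 'x': 5}
i=6, x='x': counts = {'z': 6, 'y': 4, 'x': 11}
i=7, x='z': counts = {'z': 13, 'y': 4, 'x': 11}
i=8, x='z': counts = {'z': 21, 'y': 4, 'x': 11}
i=9, x='z': counts = {'z': 30, 'y': 4, 'x': 11}

{'z': 30, 'y': 4, 'x': 11}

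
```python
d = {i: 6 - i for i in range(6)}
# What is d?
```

{0: 6, 1: 5, 2: 4, 3: 3, 4: 2, 5: 1}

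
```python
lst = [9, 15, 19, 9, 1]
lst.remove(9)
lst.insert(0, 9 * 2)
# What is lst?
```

After line 1: lst = [9, 15, 19, 9, 1]
After line 2 (remove first 9): lst = [15, 19, 9, 1]
After line 3 (insert 18 at index 0): lst = [18, 15, 19, 9, 1]

[18, 15, 19, 9, 1]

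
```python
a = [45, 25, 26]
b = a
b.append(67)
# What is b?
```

After line 1: a = [45, 25, 26]
After line 2 (b = a is an alias, same object): a = [45, 25, 26], b = [45, 25, 26]
After line 3 (b.append mutates the shared list): a = [45, 25, 26, 67], b = [45, 25, 26, 67]

[45, 25, 26, 67]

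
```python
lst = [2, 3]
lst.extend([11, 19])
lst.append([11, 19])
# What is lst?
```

After line 1: lst = [2, 3]
After line 2 (extend unpacks [11, 19]): lst = [2, 3, 11, 19]
After line 3 (append adds [11, 19] as single element): lst = [2, 3, 11, 19, [11, 19]]

[2, 3, 11, 19, [11, 19]]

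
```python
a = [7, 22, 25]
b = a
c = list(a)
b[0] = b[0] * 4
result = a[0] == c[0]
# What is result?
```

After line 1: a = [7, 22, 25]
After line 2 (b = a, alias): a = [7, 22, 25], b = [7, 22, 25]
After line 3 (c = list(a) is a copy, new object): c = [7, 22, 25]
After line 4 (b[0] = 7 * 4 = 28; mutates shared a/b): a = b = [28, 22, 25], c = [7, 22, 25]
After line 5 (a[0] = 28, c[0] = 7; result = False)

False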